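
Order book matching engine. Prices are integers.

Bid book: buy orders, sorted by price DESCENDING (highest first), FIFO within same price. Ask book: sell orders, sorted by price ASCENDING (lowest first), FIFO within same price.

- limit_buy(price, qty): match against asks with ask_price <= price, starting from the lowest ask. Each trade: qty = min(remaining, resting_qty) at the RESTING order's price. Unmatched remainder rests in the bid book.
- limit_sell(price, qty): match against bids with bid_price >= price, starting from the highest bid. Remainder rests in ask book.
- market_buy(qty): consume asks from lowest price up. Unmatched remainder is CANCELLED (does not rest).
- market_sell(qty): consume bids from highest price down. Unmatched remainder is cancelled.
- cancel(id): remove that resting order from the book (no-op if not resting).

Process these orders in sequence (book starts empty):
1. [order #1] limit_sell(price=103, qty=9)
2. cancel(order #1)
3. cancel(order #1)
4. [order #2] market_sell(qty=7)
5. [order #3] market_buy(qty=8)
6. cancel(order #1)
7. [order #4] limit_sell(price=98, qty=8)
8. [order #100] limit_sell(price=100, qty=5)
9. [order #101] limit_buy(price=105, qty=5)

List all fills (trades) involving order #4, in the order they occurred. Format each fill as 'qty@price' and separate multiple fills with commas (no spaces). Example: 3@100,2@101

After op 1 [order #1] limit_sell(price=103, qty=9): fills=none; bids=[-] asks=[#1:9@103]
After op 2 cancel(order #1): fills=none; bids=[-] asks=[-]
After op 3 cancel(order #1): fills=none; bids=[-] asks=[-]
After op 4 [order #2] market_sell(qty=7): fills=none; bids=[-] asks=[-]
After op 5 [order #3] market_buy(qty=8): fills=none; bids=[-] asks=[-]
After op 6 cancel(order #1): fills=none; bids=[-] asks=[-]
After op 7 [order #4] limit_sell(price=98, qty=8): fills=none; bids=[-] asks=[#4:8@98]
After op 8 [order #100] limit_sell(price=100, qty=5): fills=none; bids=[-] asks=[#4:8@98 #100:5@100]
After op 9 [order #101] limit_buy(price=105, qty=5): fills=#101x#4:5@98; bids=[-] asks=[#4:3@98 #100:5@100]

Answer: 5@98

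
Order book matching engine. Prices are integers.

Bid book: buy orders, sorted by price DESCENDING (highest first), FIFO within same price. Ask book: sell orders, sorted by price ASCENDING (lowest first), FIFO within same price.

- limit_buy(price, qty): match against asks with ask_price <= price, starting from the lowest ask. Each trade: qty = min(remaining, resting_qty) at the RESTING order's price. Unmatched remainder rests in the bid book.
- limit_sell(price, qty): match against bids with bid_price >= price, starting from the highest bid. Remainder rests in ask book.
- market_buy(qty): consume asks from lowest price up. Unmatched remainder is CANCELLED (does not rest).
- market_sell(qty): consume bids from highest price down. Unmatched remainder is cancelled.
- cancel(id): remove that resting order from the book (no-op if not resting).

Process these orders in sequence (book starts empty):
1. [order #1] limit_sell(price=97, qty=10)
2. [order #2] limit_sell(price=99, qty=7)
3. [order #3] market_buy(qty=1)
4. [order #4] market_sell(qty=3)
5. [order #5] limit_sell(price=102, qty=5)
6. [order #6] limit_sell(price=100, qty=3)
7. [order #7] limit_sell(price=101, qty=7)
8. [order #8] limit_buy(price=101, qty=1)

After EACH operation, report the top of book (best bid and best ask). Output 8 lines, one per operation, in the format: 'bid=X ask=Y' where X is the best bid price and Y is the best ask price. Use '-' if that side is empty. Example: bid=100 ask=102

After op 1 [order #1] limit_sell(price=97, qty=10): fills=none; bids=[-] asks=[#1:10@97]
After op 2 [order #2] limit_sell(price=99, qty=7): fills=none; bids=[-] asks=[#1:10@97 #2:7@99]
After op 3 [order #3] market_buy(qty=1): fills=#3x#1:1@97; bids=[-] asks=[#1:9@97 #2:7@99]
After op 4 [order #4] market_sell(qty=3): fills=none; bids=[-] asks=[#1:9@97 #2:7@99]
After op 5 [order #5] limit_sell(price=102, qty=5): fills=none; bids=[-] asks=[#1:9@97 #2:7@99 #5:5@102]
After op 6 [order #6] limit_sell(price=100, qty=3): fills=none; bids=[-] asks=[#1:9@97 #2:7@99 #6:3@100 #5:5@102]
After op 7 [order #7] limit_sell(price=101, qty=7): fills=none; bids=[-] asks=[#1:9@97 #2:7@99 #6:3@100 #7:7@101 #5:5@102]
After op 8 [order #8] limit_buy(price=101, qty=1): fills=#8x#1:1@97; bids=[-] asks=[#1:8@97 #2:7@99 #6:3@100 #7:7@101 #5:5@102]

Answer: bid=- ask=97
bid=- ask=97
bid=- ask=97
bid=- ask=97
bid=- ask=97
bid=- ask=97
bid=- ask=97
bid=- ask=97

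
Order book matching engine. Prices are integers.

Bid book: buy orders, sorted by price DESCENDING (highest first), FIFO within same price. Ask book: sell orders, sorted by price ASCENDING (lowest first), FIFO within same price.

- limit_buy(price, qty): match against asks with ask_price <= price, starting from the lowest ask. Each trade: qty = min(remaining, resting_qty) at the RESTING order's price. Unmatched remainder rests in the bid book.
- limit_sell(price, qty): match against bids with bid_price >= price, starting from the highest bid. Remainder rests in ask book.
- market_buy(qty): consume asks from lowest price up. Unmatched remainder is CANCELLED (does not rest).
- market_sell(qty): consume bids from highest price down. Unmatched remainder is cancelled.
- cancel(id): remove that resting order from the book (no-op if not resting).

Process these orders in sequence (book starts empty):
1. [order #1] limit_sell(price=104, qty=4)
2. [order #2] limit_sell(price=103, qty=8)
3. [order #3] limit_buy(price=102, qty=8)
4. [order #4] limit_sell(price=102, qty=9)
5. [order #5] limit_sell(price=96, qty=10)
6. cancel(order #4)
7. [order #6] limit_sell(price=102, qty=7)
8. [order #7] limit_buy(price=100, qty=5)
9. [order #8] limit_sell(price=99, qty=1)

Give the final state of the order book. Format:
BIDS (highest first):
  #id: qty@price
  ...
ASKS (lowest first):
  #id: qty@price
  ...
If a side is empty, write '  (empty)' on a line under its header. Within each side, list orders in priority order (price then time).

After op 1 [order #1] limit_sell(price=104, qty=4): fills=none; bids=[-] asks=[#1:4@104]
After op 2 [order #2] limit_sell(price=103, qty=8): fills=none; bids=[-] asks=[#2:8@103 #1:4@104]
After op 3 [order #3] limit_buy(price=102, qty=8): fills=none; bids=[#3:8@102] asks=[#2:8@103 #1:4@104]
After op 4 [order #4] limit_sell(price=102, qty=9): fills=#3x#4:8@102; bids=[-] asks=[#4:1@102 #2:8@103 #1:4@104]
After op 5 [order #5] limit_sell(price=96, qty=10): fills=none; bids=[-] asks=[#5:10@96 #4:1@102 #2:8@103 #1:4@104]
After op 6 cancel(order #4): fills=none; bids=[-] asks=[#5:10@96 #2:8@103 #1:4@104]
After op 7 [order #6] limit_sell(price=102, qty=7): fills=none; bids=[-] asks=[#5:10@96 #6:7@102 #2:8@103 #1:4@104]
After op 8 [order #7] limit_buy(price=100, qty=5): fills=#7x#5:5@96; bids=[-] asks=[#5:5@96 #6:7@102 #2:8@103 #1:4@104]
After op 9 [order #8] limit_sell(price=99, qty=1): fills=none; bids=[-] asks=[#5:5@96 #8:1@99 #6:7@102 #2:8@103 #1:4@104]

Answer: BIDS (highest first):
  (empty)
ASKS (lowest first):
  #5: 5@96
  #8: 1@99
  #6: 7@102
  #2: 8@103
  #1: 4@104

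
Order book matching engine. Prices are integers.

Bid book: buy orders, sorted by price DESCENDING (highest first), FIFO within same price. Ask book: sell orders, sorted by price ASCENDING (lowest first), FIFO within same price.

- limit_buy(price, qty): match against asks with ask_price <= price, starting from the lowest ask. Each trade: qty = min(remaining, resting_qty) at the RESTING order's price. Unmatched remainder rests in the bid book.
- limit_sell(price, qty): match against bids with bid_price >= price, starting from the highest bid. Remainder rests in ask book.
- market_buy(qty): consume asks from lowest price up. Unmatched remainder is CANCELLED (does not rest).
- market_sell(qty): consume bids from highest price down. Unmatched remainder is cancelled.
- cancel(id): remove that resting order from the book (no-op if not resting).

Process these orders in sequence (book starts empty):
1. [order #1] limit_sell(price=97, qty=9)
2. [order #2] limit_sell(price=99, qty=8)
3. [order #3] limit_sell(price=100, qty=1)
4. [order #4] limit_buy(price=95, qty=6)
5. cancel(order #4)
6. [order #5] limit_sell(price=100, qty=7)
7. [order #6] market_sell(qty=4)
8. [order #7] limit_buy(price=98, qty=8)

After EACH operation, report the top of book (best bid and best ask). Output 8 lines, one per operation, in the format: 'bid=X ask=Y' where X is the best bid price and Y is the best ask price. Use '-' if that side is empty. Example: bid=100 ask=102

After op 1 [order #1] limit_sell(price=97, qty=9): fills=none; bids=[-] asks=[#1:9@97]
After op 2 [order #2] limit_sell(price=99, qty=8): fills=none; bids=[-] asks=[#1:9@97 #2:8@99]
After op 3 [order #3] limit_sell(price=100, qty=1): fills=none; bids=[-] asks=[#1:9@97 #2:8@99 #3:1@100]
After op 4 [order #4] limit_buy(price=95, qty=6): fills=none; bids=[#4:6@95] asks=[#1:9@97 #2:8@99 #3:1@100]
After op 5 cancel(order #4): fills=none; bids=[-] asks=[#1:9@97 #2:8@99 #3:1@100]
After op 6 [order #5] limit_sell(price=100, qty=7): fills=none; bids=[-] asks=[#1:9@97 #2:8@99 #3:1@100 #5:7@100]
After op 7 [order #6] market_sell(qty=4): fills=none; bids=[-] asks=[#1:9@97 #2:8@99 #3:1@100 #5:7@100]
After op 8 [order #7] limit_buy(price=98, qty=8): fills=#7x#1:8@97; bids=[-] asks=[#1:1@97 #2:8@99 #3:1@100 #5:7@100]

Answer: bid=- ask=97
bid=- ask=97
bid=- ask=97
bid=95 ask=97
bid=- ask=97
bid=- ask=97
bid=- ask=97
bid=- ask=97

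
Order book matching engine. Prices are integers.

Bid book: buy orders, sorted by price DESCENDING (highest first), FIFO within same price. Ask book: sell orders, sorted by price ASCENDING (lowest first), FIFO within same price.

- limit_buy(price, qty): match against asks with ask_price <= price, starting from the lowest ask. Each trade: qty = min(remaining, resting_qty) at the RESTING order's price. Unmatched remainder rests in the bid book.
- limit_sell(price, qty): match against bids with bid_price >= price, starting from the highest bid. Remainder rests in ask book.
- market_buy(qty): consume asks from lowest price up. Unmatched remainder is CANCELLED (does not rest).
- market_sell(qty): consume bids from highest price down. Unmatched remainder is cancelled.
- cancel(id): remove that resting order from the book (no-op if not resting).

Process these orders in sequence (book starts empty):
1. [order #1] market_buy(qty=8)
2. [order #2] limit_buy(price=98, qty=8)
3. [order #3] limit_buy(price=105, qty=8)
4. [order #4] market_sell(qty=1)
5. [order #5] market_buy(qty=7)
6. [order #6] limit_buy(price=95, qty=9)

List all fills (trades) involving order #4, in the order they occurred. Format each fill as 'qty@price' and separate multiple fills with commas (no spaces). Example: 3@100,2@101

After op 1 [order #1] market_buy(qty=8): fills=none; bids=[-] asks=[-]
After op 2 [order #2] limit_buy(price=98, qty=8): fills=none; bids=[#2:8@98] asks=[-]
After op 3 [order #3] limit_buy(price=105, qty=8): fills=none; bids=[#3:8@105 #2:8@98] asks=[-]
After op 4 [order #4] market_sell(qty=1): fills=#3x#4:1@105; bids=[#3:7@105 #2:8@98] asks=[-]
After op 5 [order #5] market_buy(qty=7): fills=none; bids=[#3:7@105 #2:8@98] asks=[-]
After op 6 [order #6] limit_buy(price=95, qty=9): fills=none; bids=[#3:7@105 #2:8@98 #6:9@95] asks=[-]

Answer: 1@105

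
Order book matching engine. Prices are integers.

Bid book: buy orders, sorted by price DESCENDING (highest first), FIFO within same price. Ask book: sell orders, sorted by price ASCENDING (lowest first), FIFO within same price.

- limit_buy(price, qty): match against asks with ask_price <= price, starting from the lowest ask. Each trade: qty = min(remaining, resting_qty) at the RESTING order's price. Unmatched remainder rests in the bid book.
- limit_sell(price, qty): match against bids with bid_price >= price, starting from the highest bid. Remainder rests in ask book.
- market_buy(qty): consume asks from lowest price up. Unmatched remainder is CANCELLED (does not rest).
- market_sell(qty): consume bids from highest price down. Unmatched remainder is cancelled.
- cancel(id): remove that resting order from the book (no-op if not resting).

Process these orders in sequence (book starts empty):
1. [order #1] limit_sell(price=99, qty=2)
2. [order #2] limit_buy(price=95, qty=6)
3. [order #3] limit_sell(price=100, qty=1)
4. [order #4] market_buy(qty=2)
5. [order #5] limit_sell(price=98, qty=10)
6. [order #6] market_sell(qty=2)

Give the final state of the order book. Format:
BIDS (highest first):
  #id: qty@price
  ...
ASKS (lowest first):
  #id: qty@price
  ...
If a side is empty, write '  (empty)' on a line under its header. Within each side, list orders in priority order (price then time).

Answer: BIDS (highest first):
  #2: 4@95
ASKS (lowest first):
  #5: 10@98
  #3: 1@100

Derivation:
After op 1 [order #1] limit_sell(price=99, qty=2): fills=none; bids=[-] asks=[#1:2@99]
After op 2 [order #2] limit_buy(price=95, qty=6): fills=none; bids=[#2:6@95] asks=[#1:2@99]
After op 3 [order #3] limit_sell(price=100, qty=1): fills=none; bids=[#2:6@95] asks=[#1:2@99 #3:1@100]
After op 4 [order #4] market_buy(qty=2): fills=#4x#1:2@99; bids=[#2:6@95] asks=[#3:1@100]
After op 5 [order #5] limit_sell(price=98, qty=10): fills=none; bids=[#2:6@95] asks=[#5:10@98 #3:1@100]
After op 6 [order #6] market_sell(qty=2): fills=#2x#6:2@95; bids=[#2:4@95] asks=[#5:10@98 #3:1@100]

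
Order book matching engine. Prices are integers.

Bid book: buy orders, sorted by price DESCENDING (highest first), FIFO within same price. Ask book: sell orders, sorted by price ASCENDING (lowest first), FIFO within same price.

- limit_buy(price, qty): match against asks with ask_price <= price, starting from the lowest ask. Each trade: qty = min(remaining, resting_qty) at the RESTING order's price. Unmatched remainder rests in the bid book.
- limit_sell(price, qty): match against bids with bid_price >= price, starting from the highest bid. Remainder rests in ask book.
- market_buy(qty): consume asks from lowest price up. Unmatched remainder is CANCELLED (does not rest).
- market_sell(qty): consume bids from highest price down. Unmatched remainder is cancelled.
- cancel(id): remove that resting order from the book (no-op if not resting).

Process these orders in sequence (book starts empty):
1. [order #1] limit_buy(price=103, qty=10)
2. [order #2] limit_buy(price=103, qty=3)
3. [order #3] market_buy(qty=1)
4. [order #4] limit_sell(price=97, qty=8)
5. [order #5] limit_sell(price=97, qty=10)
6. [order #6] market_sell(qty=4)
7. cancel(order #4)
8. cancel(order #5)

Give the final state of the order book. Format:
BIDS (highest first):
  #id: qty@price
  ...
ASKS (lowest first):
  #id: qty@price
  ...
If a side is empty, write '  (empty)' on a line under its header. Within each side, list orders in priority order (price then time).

After op 1 [order #1] limit_buy(price=103, qty=10): fills=none; bids=[#1:10@103] asks=[-]
After op 2 [order #2] limit_buy(price=103, qty=3): fills=none; bids=[#1:10@103 #2:3@103] asks=[-]
After op 3 [order #3] market_buy(qty=1): fills=none; bids=[#1:10@103 #2:3@103] asks=[-]
After op 4 [order #4] limit_sell(price=97, qty=8): fills=#1x#4:8@103; bids=[#1:2@103 #2:3@103] asks=[-]
After op 5 [order #5] limit_sell(price=97, qty=10): fills=#1x#5:2@103 #2x#5:3@103; bids=[-] asks=[#5:5@97]
After op 6 [order #6] market_sell(qty=4): fills=none; bids=[-] asks=[#5:5@97]
After op 7 cancel(order #4): fills=none; bids=[-] asks=[#5:5@97]
After op 8 cancel(order #5): fills=none; bids=[-] asks=[-]

Answer: BIDS (highest first):
  (empty)
ASKS (lowest first):
  (empty)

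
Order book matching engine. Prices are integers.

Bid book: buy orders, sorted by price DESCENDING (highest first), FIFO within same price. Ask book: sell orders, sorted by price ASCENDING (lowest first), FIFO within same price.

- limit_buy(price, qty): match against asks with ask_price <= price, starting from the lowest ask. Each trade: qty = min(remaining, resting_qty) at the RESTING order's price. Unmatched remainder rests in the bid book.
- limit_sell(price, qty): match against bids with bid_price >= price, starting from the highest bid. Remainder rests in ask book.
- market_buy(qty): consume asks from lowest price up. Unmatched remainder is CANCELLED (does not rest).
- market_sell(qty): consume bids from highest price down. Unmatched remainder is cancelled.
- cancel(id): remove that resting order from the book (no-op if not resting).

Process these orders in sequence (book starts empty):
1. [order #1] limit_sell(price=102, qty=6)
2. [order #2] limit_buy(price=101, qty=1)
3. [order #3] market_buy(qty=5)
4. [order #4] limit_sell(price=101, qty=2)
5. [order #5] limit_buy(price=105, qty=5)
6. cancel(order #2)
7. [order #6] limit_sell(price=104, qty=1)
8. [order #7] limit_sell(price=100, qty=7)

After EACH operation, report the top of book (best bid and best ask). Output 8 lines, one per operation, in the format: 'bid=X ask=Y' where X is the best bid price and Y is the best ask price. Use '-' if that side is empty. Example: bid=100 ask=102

Answer: bid=- ask=102
bid=101 ask=102
bid=101 ask=102
bid=- ask=101
bid=105 ask=-
bid=105 ask=-
bid=105 ask=-
bid=- ask=100

Derivation:
After op 1 [order #1] limit_sell(price=102, qty=6): fills=none; bids=[-] asks=[#1:6@102]
After op 2 [order #2] limit_buy(price=101, qty=1): fills=none; bids=[#2:1@101] asks=[#1:6@102]
After op 3 [order #3] market_buy(qty=5): fills=#3x#1:5@102; bids=[#2:1@101] asks=[#1:1@102]
After op 4 [order #4] limit_sell(price=101, qty=2): fills=#2x#4:1@101; bids=[-] asks=[#4:1@101 #1:1@102]
After op 5 [order #5] limit_buy(price=105, qty=5): fills=#5x#4:1@101 #5x#1:1@102; bids=[#5:3@105] asks=[-]
After op 6 cancel(order #2): fills=none; bids=[#5:3@105] asks=[-]
After op 7 [order #6] limit_sell(price=104, qty=1): fills=#5x#6:1@105; bids=[#5:2@105] asks=[-]
After op 8 [order #7] limit_sell(price=100, qty=7): fills=#5x#7:2@105; bids=[-] asks=[#7:5@100]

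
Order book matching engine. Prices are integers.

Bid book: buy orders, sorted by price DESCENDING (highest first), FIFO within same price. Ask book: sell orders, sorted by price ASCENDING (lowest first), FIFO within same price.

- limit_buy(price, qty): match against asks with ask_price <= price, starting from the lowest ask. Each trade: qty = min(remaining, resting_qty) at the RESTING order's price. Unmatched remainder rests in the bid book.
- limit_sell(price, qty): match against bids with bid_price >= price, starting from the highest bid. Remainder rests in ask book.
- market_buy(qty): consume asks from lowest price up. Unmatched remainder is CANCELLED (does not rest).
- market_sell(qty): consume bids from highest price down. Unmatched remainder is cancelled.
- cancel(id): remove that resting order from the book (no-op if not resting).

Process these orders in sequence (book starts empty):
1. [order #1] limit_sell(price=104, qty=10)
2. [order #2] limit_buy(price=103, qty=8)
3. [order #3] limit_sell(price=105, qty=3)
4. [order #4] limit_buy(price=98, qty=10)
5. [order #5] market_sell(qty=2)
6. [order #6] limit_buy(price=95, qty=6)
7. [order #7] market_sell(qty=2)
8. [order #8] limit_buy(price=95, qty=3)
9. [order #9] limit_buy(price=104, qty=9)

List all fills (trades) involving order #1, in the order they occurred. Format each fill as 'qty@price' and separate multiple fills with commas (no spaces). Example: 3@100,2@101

Answer: 9@104

Derivation:
After op 1 [order #1] limit_sell(price=104, qty=10): fills=none; bids=[-] asks=[#1:10@104]
After op 2 [order #2] limit_buy(price=103, qty=8): fills=none; bids=[#2:8@103] asks=[#1:10@104]
After op 3 [order #3] limit_sell(price=105, qty=3): fills=none; bids=[#2:8@103] asks=[#1:10@104 #3:3@105]
After op 4 [order #4] limit_buy(price=98, qty=10): fills=none; bids=[#2:8@103 #4:10@98] asks=[#1:10@104 #3:3@105]
After op 5 [order #5] market_sell(qty=2): fills=#2x#5:2@103; bids=[#2:6@103 #4:10@98] asks=[#1:10@104 #3:3@105]
After op 6 [order #6] limit_buy(price=95, qty=6): fills=none; bids=[#2:6@103 #4:10@98 #6:6@95] asks=[#1:10@104 #3:3@105]
After op 7 [order #7] market_sell(qty=2): fills=#2x#7:2@103; bids=[#2:4@103 #4:10@98 #6:6@95] asks=[#1:10@104 #3:3@105]
After op 8 [order #8] limit_buy(price=95, qty=3): fills=none; bids=[#2:4@103 #4:10@98 #6:6@95 #8:3@95] asks=[#1:10@104 #3:3@105]
After op 9 [order #9] limit_buy(price=104, qty=9): fills=#9x#1:9@104; bids=[#2:4@103 #4:10@98 #6:6@95 #8:3@95] asks=[#1:1@104 #3:3@105]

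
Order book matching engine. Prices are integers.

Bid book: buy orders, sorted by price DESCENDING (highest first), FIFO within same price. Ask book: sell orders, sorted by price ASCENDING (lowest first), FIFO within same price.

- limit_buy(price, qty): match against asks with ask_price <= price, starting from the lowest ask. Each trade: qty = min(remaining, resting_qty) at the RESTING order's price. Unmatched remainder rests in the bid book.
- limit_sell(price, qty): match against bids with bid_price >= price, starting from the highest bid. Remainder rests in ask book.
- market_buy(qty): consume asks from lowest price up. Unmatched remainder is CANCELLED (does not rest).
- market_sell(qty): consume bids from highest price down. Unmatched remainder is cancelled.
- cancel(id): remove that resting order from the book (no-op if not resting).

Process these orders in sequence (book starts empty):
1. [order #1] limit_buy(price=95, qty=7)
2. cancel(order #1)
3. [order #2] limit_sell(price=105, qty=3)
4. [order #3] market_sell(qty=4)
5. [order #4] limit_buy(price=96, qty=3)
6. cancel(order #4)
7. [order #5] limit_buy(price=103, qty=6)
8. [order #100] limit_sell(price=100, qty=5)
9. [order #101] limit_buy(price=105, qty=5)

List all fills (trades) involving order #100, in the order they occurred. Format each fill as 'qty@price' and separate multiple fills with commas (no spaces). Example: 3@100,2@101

After op 1 [order #1] limit_buy(price=95, qty=7): fills=none; bids=[#1:7@95] asks=[-]
After op 2 cancel(order #1): fills=none; bids=[-] asks=[-]
After op 3 [order #2] limit_sell(price=105, qty=3): fills=none; bids=[-] asks=[#2:3@105]
After op 4 [order #3] market_sell(qty=4): fills=none; bids=[-] asks=[#2:3@105]
After op 5 [order #4] limit_buy(price=96, qty=3): fills=none; bids=[#4:3@96] asks=[#2:3@105]
After op 6 cancel(order #4): fills=none; bids=[-] asks=[#2:3@105]
After op 7 [order #5] limit_buy(price=103, qty=6): fills=none; bids=[#5:6@103] asks=[#2:3@105]
After op 8 [order #100] limit_sell(price=100, qty=5): fills=#5x#100:5@103; bids=[#5:1@103] asks=[#2:3@105]
After op 9 [order #101] limit_buy(price=105, qty=5): fills=#101x#2:3@105; bids=[#101:2@105 #5:1@103] asks=[-]

Answer: 5@103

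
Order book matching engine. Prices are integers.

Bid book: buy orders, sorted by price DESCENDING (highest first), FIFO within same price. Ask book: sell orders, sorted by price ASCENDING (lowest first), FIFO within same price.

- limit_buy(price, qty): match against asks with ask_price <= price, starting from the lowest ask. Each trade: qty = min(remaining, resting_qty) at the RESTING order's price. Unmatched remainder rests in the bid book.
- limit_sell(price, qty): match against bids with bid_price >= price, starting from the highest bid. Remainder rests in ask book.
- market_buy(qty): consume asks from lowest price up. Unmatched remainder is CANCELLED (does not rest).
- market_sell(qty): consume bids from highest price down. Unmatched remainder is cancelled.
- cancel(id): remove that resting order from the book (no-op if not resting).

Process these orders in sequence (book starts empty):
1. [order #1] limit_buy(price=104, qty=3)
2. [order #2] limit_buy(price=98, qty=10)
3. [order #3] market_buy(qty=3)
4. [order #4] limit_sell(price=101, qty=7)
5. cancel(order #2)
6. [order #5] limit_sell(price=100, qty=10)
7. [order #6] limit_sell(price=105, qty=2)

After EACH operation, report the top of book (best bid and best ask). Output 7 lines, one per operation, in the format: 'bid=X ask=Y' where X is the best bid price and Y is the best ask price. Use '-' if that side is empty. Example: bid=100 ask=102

Answer: bid=104 ask=-
bid=104 ask=-
bid=104 ask=-
bid=98 ask=101
bid=- ask=101
bid=- ask=100
bid=- ask=100

Derivation:
After op 1 [order #1] limit_buy(price=104, qty=3): fills=none; bids=[#1:3@104] asks=[-]
After op 2 [order #2] limit_buy(price=98, qty=10): fills=none; bids=[#1:3@104 #2:10@98] asks=[-]
After op 3 [order #3] market_buy(qty=3): fills=none; bids=[#1:3@104 #2:10@98] asks=[-]
After op 4 [order #4] limit_sell(price=101, qty=7): fills=#1x#4:3@104; bids=[#2:10@98] asks=[#4:4@101]
After op 5 cancel(order #2): fills=none; bids=[-] asks=[#4:4@101]
After op 6 [order #5] limit_sell(price=100, qty=10): fills=none; bids=[-] asks=[#5:10@100 #4:4@101]
After op 7 [order #6] limit_sell(price=105, qty=2): fills=none; bids=[-] asks=[#5:10@100 #4:4@101 #6:2@105]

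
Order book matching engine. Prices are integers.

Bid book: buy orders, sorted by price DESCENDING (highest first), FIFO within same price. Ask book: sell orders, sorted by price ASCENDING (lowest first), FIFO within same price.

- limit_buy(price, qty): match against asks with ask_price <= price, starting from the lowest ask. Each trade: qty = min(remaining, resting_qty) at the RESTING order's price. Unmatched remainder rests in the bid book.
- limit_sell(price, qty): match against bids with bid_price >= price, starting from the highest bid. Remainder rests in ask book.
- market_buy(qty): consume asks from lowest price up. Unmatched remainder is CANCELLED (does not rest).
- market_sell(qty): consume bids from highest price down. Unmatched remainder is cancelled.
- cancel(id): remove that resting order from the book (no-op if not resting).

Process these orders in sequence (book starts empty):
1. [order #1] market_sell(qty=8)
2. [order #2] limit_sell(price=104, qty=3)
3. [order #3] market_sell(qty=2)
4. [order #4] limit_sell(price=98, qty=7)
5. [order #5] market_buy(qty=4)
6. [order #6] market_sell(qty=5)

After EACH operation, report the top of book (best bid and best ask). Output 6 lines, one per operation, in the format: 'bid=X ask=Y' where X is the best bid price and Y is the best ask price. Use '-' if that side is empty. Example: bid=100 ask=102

Answer: bid=- ask=-
bid=- ask=104
bid=- ask=104
bid=- ask=98
bid=- ask=98
bid=- ask=98

Derivation:
After op 1 [order #1] market_sell(qty=8): fills=none; bids=[-] asks=[-]
After op 2 [order #2] limit_sell(price=104, qty=3): fills=none; bids=[-] asks=[#2:3@104]
After op 3 [order #3] market_sell(qty=2): fills=none; bids=[-] asks=[#2:3@104]
After op 4 [order #4] limit_sell(price=98, qty=7): fills=none; bids=[-] asks=[#4:7@98 #2:3@104]
After op 5 [order #5] market_buy(qty=4): fills=#5x#4:4@98; bids=[-] asks=[#4:3@98 #2:3@104]
After op 6 [order #6] market_sell(qty=5): fills=none; bids=[-] asks=[#4:3@98 #2:3@104]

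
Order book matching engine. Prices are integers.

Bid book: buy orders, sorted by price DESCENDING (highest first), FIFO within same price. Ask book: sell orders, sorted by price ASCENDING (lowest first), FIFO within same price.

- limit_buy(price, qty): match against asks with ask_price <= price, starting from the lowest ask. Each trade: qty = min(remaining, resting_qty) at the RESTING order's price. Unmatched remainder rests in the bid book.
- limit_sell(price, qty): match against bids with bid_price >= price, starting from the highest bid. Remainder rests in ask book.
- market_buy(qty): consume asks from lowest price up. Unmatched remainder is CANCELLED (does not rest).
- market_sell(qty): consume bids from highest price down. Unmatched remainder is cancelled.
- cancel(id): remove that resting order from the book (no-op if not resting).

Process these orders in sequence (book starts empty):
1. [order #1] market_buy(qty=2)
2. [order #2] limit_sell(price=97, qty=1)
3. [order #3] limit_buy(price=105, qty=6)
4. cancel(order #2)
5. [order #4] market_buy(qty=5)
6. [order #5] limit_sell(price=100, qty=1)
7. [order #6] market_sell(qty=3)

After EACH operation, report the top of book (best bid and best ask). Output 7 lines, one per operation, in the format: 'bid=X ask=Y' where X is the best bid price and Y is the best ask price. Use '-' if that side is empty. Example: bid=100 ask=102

After op 1 [order #1] market_buy(qty=2): fills=none; bids=[-] asks=[-]
After op 2 [order #2] limit_sell(price=97, qty=1): fills=none; bids=[-] asks=[#2:1@97]
After op 3 [order #3] limit_buy(price=105, qty=6): fills=#3x#2:1@97; bids=[#3:5@105] asks=[-]
After op 4 cancel(order #2): fills=none; bids=[#3:5@105] asks=[-]
After op 5 [order #4] market_buy(qty=5): fills=none; bids=[#3:5@105] asks=[-]
After op 6 [order #5] limit_sell(price=100, qty=1): fills=#3x#5:1@105; bids=[#3:4@105] asks=[-]
After op 7 [order #6] market_sell(qty=3): fills=#3x#6:3@105; bids=[#3:1@105] asks=[-]

Answer: bid=- ask=-
bid=- ask=97
bid=105 ask=-
bid=105 ask=-
bid=105 ask=-
bid=105 ask=-
bid=105 ask=-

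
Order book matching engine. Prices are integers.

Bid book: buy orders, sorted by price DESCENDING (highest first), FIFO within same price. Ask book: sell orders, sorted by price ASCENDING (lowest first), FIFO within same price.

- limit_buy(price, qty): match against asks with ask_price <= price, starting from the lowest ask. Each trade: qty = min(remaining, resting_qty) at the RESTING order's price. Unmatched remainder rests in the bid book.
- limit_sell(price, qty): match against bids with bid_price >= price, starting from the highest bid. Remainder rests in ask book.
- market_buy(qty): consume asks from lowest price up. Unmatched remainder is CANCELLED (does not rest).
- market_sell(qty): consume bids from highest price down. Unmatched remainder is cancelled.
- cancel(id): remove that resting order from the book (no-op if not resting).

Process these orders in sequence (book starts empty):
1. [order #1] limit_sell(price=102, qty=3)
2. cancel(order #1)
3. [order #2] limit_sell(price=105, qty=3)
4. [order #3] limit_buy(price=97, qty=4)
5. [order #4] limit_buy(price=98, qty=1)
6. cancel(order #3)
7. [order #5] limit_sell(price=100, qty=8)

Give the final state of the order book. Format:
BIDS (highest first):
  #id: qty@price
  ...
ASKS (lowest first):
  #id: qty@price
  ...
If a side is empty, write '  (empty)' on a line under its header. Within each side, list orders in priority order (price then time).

Answer: BIDS (highest first):
  #4: 1@98
ASKS (lowest first):
  #5: 8@100
  #2: 3@105

Derivation:
After op 1 [order #1] limit_sell(price=102, qty=3): fills=none; bids=[-] asks=[#1:3@102]
After op 2 cancel(order #1): fills=none; bids=[-] asks=[-]
After op 3 [order #2] limit_sell(price=105, qty=3): fills=none; bids=[-] asks=[#2:3@105]
After op 4 [order #3] limit_buy(price=97, qty=4): fills=none; bids=[#3:4@97] asks=[#2:3@105]
After op 5 [order #4] limit_buy(price=98, qty=1): fills=none; bids=[#4:1@98 #3:4@97] asks=[#2:3@105]
After op 6 cancel(order #3): fills=none; bids=[#4:1@98] asks=[#2:3@105]
After op 7 [order #5] limit_sell(price=100, qty=8): fills=none; bids=[#4:1@98] asks=[#5:8@100 #2:3@105]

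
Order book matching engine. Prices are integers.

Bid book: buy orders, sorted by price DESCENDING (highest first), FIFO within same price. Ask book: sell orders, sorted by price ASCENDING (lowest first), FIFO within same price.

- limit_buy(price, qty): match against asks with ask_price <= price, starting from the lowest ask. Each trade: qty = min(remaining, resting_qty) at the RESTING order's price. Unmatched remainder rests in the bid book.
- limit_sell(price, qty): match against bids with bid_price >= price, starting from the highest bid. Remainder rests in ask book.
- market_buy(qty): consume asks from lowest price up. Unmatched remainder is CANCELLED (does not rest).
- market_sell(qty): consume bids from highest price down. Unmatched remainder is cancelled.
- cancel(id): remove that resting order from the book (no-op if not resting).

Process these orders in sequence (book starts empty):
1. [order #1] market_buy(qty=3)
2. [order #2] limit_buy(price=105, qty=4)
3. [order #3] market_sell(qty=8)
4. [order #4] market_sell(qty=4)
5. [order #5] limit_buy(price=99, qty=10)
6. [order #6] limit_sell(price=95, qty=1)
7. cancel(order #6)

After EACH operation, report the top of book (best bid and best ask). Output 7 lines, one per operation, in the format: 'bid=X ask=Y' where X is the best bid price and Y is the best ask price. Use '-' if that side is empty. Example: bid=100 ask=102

Answer: bid=- ask=-
bid=105 ask=-
bid=- ask=-
bid=- ask=-
bid=99 ask=-
bid=99 ask=-
bid=99 ask=-

Derivation:
After op 1 [order #1] market_buy(qty=3): fills=none; bids=[-] asks=[-]
After op 2 [order #2] limit_buy(price=105, qty=4): fills=none; bids=[#2:4@105] asks=[-]
After op 3 [order #3] market_sell(qty=8): fills=#2x#3:4@105; bids=[-] asks=[-]
After op 4 [order #4] market_sell(qty=4): fills=none; bids=[-] asks=[-]
After op 5 [order #5] limit_buy(price=99, qty=10): fills=none; bids=[#5:10@99] asks=[-]
After op 6 [order #6] limit_sell(price=95, qty=1): fills=#5x#6:1@99; bids=[#5:9@99] asks=[-]
After op 7 cancel(order #6): fills=none; bids=[#5:9@99] asks=[-]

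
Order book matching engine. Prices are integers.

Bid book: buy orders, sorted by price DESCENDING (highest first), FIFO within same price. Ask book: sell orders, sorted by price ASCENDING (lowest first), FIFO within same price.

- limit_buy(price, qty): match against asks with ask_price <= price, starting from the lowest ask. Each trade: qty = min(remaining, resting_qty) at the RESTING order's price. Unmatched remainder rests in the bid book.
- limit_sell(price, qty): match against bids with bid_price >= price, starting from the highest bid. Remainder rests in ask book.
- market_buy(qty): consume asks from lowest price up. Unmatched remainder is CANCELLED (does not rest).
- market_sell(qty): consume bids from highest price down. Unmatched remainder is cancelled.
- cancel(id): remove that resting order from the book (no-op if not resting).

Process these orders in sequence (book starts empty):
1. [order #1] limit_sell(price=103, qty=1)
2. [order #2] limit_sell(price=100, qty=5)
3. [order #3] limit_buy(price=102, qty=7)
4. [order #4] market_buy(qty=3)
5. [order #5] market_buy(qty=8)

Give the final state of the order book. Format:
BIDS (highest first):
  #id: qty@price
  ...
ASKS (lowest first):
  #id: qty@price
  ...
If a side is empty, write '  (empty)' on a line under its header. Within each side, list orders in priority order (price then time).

After op 1 [order #1] limit_sell(price=103, qty=1): fills=none; bids=[-] asks=[#1:1@103]
After op 2 [order #2] limit_sell(price=100, qty=5): fills=none; bids=[-] asks=[#2:5@100 #1:1@103]
After op 3 [order #3] limit_buy(price=102, qty=7): fills=#3x#2:5@100; bids=[#3:2@102] asks=[#1:1@103]
After op 4 [order #4] market_buy(qty=3): fills=#4x#1:1@103; bids=[#3:2@102] asks=[-]
After op 5 [order #5] market_buy(qty=8): fills=none; bids=[#3:2@102] asks=[-]

Answer: BIDS (highest first):
  #3: 2@102
ASKS (lowest first):
  (empty)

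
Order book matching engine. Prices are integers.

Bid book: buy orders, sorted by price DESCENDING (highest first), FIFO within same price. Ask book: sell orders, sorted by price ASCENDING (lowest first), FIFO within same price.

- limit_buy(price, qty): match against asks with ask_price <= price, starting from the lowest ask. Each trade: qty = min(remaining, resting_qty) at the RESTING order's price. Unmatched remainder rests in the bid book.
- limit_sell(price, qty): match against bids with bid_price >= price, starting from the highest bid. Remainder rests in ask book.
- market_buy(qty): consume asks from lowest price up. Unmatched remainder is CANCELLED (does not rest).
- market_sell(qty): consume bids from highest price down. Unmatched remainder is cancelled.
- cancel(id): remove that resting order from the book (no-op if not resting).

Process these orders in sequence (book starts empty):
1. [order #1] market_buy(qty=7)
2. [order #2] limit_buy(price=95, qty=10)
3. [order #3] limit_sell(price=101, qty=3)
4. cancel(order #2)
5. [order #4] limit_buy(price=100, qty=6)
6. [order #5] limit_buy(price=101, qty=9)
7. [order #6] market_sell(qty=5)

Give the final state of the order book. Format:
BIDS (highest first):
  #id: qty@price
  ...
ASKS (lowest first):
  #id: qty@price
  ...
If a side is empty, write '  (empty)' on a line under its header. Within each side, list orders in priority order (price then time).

Answer: BIDS (highest first):
  #5: 1@101
  #4: 6@100
ASKS (lowest first):
  (empty)

Derivation:
After op 1 [order #1] market_buy(qty=7): fills=none; bids=[-] asks=[-]
After op 2 [order #2] limit_buy(price=95, qty=10): fills=none; bids=[#2:10@95] asks=[-]
After op 3 [order #3] limit_sell(price=101, qty=3): fills=none; bids=[#2:10@95] asks=[#3:3@101]
After op 4 cancel(order #2): fills=none; bids=[-] asks=[#3:3@101]
After op 5 [order #4] limit_buy(price=100, qty=6): fills=none; bids=[#4:6@100] asks=[#3:3@101]
After op 6 [order #5] limit_buy(price=101, qty=9): fills=#5x#3:3@101; bids=[#5:6@101 #4:6@100] asks=[-]
After op 7 [order #6] market_sell(qty=5): fills=#5x#6:5@101; bids=[#5:1@101 #4:6@100] asks=[-]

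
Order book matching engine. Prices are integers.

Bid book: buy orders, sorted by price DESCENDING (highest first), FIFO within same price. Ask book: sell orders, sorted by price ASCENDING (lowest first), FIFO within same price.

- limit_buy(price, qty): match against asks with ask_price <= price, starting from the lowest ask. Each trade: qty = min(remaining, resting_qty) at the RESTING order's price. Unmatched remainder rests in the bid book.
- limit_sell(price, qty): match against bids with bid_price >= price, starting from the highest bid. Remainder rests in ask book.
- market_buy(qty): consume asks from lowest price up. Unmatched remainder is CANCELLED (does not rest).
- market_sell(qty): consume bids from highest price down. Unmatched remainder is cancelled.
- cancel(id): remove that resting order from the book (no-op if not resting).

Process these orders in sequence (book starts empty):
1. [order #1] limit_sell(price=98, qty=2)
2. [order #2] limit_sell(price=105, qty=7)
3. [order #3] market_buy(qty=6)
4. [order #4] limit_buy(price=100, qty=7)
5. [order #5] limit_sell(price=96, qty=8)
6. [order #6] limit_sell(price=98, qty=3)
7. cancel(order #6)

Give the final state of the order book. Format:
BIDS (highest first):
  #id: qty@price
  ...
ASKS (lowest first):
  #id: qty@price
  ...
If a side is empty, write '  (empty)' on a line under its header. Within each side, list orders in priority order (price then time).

Answer: BIDS (highest first):
  (empty)
ASKS (lowest first):
  #5: 1@96
  #2: 3@105

Derivation:
After op 1 [order #1] limit_sell(price=98, qty=2): fills=none; bids=[-] asks=[#1:2@98]
After op 2 [order #2] limit_sell(price=105, qty=7): fills=none; bids=[-] asks=[#1:2@98 #2:7@105]
After op 3 [order #3] market_buy(qty=6): fills=#3x#1:2@98 #3x#2:4@105; bids=[-] asks=[#2:3@105]
After op 4 [order #4] limit_buy(price=100, qty=7): fills=none; bids=[#4:7@100] asks=[#2:3@105]
After op 5 [order #5] limit_sell(price=96, qty=8): fills=#4x#5:7@100; bids=[-] asks=[#5:1@96 #2:3@105]
After op 6 [order #6] limit_sell(price=98, qty=3): fills=none; bids=[-] asks=[#5:1@96 #6:3@98 #2:3@105]
After op 7 cancel(order #6): fills=none; bids=[-] asks=[#5:1@96 #2:3@105]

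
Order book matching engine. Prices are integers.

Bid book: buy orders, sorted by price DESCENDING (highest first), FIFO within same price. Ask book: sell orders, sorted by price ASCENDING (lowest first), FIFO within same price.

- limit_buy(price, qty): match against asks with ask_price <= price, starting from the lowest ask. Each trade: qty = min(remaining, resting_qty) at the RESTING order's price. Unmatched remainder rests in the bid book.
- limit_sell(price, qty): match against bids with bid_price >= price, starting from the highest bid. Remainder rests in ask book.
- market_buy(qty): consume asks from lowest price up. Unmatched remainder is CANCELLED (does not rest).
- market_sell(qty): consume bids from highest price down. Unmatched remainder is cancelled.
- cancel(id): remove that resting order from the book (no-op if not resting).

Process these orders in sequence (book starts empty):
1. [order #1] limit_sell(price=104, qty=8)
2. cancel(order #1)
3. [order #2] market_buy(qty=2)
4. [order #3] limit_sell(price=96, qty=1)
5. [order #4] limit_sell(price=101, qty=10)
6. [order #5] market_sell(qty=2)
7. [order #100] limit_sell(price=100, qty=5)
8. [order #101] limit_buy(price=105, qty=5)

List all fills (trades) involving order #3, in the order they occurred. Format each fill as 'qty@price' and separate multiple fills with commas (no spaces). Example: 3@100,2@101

After op 1 [order #1] limit_sell(price=104, qty=8): fills=none; bids=[-] asks=[#1:8@104]
After op 2 cancel(order #1): fills=none; bids=[-] asks=[-]
After op 3 [order #2] market_buy(qty=2): fills=none; bids=[-] asks=[-]
After op 4 [order #3] limit_sell(price=96, qty=1): fills=none; bids=[-] asks=[#3:1@96]
After op 5 [order #4] limit_sell(price=101, qty=10): fills=none; bids=[-] asks=[#3:1@96 #4:10@101]
After op 6 [order #5] market_sell(qty=2): fills=none; bids=[-] asks=[#3:1@96 #4:10@101]
After op 7 [order #100] limit_sell(price=100, qty=5): fills=none; bids=[-] asks=[#3:1@96 #100:5@100 #4:10@101]
After op 8 [order #101] limit_buy(price=105, qty=5): fills=#101x#3:1@96 #101x#100:4@100; bids=[-] asks=[#100:1@100 #4:10@101]

Answer: 1@96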